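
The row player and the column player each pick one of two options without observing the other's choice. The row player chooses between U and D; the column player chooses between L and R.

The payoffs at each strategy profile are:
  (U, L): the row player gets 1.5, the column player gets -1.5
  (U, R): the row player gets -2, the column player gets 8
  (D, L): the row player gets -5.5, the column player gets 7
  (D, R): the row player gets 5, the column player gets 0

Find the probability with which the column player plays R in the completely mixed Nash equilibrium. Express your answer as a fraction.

1/2

Let y be the probability that the column player plays L. In a completely mixed equilibrium, the row player must be indifferent between U and D.
The row player's expected payoff from U is 1.5y − 2(1−y); from D it is −5.5y + 5(1−y).
Setting these equal: 3.5y − 2 = −10.5y + 5, so y = 1/2.
Therefore the column player plays R with probability 1 − 1/2 = 1/2.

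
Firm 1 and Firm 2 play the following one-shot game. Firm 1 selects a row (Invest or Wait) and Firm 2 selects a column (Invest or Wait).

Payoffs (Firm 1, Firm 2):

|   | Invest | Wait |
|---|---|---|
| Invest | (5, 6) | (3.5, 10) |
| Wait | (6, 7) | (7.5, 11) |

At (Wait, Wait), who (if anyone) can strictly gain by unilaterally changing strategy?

Firm 1 at (Wait, Wait) earns 7.5; deviating to Invest yields 3.5 — not better.
Firm 2 earns 11; deviating to Invest yields 7 — not better.
Neither player can strictly improve; the profile is a Nash equilibrium.

Neither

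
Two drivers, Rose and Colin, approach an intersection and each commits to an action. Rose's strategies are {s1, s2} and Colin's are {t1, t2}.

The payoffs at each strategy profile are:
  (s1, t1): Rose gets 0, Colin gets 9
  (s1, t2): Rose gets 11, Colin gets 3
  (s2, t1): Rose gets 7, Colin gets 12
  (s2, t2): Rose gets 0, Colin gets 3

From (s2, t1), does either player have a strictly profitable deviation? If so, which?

Neither

Rose at (s2, t1) earns 7; deviating to s1 yields 0 — not better.
Colin earns 12; deviating to t2 yields 3 — not better.
Neither player can strictly improve; the profile is a Nash equilibrium.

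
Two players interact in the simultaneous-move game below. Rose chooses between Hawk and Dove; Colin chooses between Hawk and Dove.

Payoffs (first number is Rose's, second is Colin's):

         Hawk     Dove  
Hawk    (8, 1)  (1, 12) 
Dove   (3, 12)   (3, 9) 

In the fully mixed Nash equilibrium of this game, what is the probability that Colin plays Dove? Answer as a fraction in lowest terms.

5/7

Let y be the probability that Colin plays Hawk. In a completely mixed equilibrium, Rose must be indifferent between Hawk and Dove.
Rose's expected payoff from Hawk is 8y + (1−y); from Dove it is 3y + 3(1−y).
Setting these equal: 7y + 1 = 3, so y = 2/7.
Therefore Colin plays Dove with probability 1 − 2/7 = 5/7.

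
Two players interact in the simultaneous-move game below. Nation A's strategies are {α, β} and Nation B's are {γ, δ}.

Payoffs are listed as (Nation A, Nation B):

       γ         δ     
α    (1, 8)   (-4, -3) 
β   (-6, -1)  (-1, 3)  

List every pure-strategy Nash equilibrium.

(α, γ): Nation A gets 1 ≥ -6 from β, and Nation B gets 8 ≥ -3 from δ — Nash equilibrium.
(α, δ): Nation A prefers β (-1 > -4); Nation B prefers γ (8 > -3) — not an equilibrium.
(β, γ): Nation A prefers α (1 > -6); Nation B prefers δ (3 > -1) — not an equilibrium.
(β, δ): Nation A gets -1 ≥ -4 from α, and Nation B gets 3 ≥ -1 from γ — Nash equilibrium.

(α, γ) and (β, δ)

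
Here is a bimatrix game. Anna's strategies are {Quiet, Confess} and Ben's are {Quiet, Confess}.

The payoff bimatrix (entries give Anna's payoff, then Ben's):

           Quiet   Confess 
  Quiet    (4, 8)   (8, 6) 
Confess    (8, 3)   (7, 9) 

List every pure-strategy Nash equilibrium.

none

(Quiet, Quiet): Anna prefers Confess (8 > 4) — not an equilibrium.
(Quiet, Confess): Ben prefers Quiet (8 > 6) — not an equilibrium.
(Confess, Quiet): Ben prefers Confess (9 > 3) — not an equilibrium.
(Confess, Confess): Anna prefers Quiet (8 > 7) — not an equilibrium.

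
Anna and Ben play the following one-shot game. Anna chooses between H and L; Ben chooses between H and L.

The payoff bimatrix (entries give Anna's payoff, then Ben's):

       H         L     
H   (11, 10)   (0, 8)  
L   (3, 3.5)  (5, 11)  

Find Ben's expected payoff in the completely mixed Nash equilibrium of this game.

First find x, the probability Anna plays H, from Ben's indifference between H and L: 10x + 3.5(1−x) = 8x + 11(1−x), giving x = 15/19.
Since Ben is indifferent in equilibrium, Ben's expected payoff equals the payoff from either column against (15/19, 4/19). Using H: 10(15/19) + 3.5(4/19) = 164/19.

164/19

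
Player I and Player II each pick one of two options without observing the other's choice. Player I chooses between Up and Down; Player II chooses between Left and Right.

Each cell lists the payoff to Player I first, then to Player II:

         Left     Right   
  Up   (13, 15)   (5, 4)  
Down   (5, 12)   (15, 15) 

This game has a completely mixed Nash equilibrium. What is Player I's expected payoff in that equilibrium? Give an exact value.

First find q, the probability Player II plays Left, from Player I's indifference between Up and Down: 13q + 5(1−q) = 5q + 15(1−q), giving q = 5/9.
Since Player I is indifferent in equilibrium, Player I's expected payoff equals the payoff from either row against (5/9, 4/9). Using Up: 13(5/9) + 5(4/9) = 85/9.

85/9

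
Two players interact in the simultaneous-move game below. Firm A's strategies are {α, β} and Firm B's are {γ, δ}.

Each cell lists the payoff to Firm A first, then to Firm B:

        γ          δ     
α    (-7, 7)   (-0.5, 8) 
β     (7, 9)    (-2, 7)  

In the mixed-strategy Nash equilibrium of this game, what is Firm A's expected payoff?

-35/31

First find y, the probability Firm B plays γ, from Firm A's indifference between α and β: −7y − 0.5(1−y) = 7y − 2(1−y), giving y = 3/31.
Since Firm A is indifferent in equilibrium, Firm A's expected payoff equals the payoff from either row against (3/31, 28/31). Using α: −7(3/31) − 0.5(28/31) = -35/31.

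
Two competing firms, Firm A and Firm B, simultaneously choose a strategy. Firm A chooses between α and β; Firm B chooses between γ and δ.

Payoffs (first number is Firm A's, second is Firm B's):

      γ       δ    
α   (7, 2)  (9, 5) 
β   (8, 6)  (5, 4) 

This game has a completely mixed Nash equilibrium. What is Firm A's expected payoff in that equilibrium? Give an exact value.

37/5

First find q, the probability Firm B plays γ, from Firm A's indifference between α and β: 7q + 9(1−q) = 8q + 5(1−q), giving q = 4/5.
Since Firm A is indifferent in equilibrium, Firm A's expected payoff equals the payoff from either row against (4/5, 1/5). Using α: 7(4/5) + 9(1/5) = 37/5.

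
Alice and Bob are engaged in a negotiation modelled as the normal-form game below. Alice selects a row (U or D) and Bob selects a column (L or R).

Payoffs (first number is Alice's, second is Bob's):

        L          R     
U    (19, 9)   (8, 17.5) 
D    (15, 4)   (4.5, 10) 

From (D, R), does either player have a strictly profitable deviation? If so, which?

Alice

Alice at (D, R) earns 4.5; deviating to U yields 8 — a strict improvement.
Bob earns 10; deviating to L yields 4 — not better.
Only Alice has a strictly profitable deviation.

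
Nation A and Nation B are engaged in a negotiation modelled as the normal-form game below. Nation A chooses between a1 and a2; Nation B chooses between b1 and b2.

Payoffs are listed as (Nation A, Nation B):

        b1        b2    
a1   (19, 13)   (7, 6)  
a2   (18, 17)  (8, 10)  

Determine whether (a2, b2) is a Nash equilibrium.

At (a2, b2), Nation A earns 8; switching to a1 would give 7, so Nation A has no profitable deviation.
Nation B earns 10; switching to b1 would give 17, so Nation B would deviate.
Since at least one player can profitably deviate, this is not a Nash equilibrium.

No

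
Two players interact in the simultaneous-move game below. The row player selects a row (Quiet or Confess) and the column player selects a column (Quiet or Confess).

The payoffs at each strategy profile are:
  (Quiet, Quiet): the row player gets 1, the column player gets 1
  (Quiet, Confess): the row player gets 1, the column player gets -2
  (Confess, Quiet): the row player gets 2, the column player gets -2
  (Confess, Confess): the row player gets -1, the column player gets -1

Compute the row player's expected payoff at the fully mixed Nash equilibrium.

First find q, the probability the column player plays Quiet, from the row player's indifference between Quiet and Confess: q + (1−q) = 2q − (1−q), giving q = 2/3.
Since the row player is indifferent in equilibrium, the row player's expected payoff equals the payoff from either row against (2/3, 1/3). Using Quiet: (2/3) + (1/3) = 1.

1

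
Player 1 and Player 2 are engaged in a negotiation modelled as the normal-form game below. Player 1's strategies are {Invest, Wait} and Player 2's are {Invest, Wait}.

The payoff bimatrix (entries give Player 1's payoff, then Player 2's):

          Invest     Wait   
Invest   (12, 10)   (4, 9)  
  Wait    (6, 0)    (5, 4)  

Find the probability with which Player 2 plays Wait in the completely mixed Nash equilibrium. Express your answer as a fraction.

6/7

Let y be the probability that Player 2 plays Invest. In a completely mixed equilibrium, Player 1 must be indifferent between Invest and Wait.
Player 1's expected payoff from Invest is 12y + 4(1−y); from Wait it is 6y + 5(1−y).
Setting these equal: 8y + 4 = y + 5, so y = 1/7.
Therefore Player 2 plays Wait with probability 1 − 1/7 = 6/7.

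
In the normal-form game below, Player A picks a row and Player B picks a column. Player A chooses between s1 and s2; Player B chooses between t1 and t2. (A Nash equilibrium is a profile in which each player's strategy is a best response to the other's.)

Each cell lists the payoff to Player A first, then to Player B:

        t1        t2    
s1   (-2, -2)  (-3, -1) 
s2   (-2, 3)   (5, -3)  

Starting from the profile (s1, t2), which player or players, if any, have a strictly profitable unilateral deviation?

Player A at (s1, t2) earns -3; deviating to s2 yields 5 — a strict improvement.
Player B earns -1; deviating to t1 yields -2 — not better.
Only Player A has a strictly profitable deviation.

Player A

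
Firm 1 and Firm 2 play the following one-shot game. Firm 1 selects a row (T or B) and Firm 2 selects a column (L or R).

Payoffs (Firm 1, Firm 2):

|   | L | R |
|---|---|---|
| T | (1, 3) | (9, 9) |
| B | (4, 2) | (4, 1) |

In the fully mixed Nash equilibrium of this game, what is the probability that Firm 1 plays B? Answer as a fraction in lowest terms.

Let x be the probability that Firm 1 plays T. In a completely mixed equilibrium, Firm 2 must be indifferent between L and R.
Firm 2's expected payoff from L is 3x + 2(1−x); from R it is 9x + (1−x).
Setting these equal: x + 2 = 8x + 1, so x = 1/7.
Therefore Firm 1 plays B with probability 1 − 1/7 = 6/7.

6/7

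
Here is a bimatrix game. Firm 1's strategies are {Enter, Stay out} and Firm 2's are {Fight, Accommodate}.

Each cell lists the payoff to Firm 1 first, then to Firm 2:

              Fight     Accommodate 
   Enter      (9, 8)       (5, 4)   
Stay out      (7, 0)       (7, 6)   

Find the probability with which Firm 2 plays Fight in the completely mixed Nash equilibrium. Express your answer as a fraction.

Let y be the probability that Firm 2 plays Fight. In a completely mixed equilibrium, Firm 1 must be indifferent between Enter and Stay out.
Firm 1's expected payoff from Enter is 9y + 5(1−y); from Stay out it is 7y + 7(1−y).
Setting these equal: 4y + 5 = 7, so y = 1/2.

1/2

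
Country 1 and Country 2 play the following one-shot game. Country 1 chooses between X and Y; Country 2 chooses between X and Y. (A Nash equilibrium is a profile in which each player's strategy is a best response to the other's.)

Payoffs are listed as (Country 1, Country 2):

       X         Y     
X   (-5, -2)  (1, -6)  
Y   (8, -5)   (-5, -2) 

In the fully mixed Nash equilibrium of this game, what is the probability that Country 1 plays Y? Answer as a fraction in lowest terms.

4/7

Let r be the probability that Country 1 plays X. In a completely mixed equilibrium, Country 2 must be indifferent between X and Y.
Country 2's expected payoff from X is −2r − 5(1−r); from Y it is −6r − 2(1−r).
Setting these equal: 3r − 5 = −4r − 2, so r = 3/7.
Therefore Country 1 plays Y with probability 1 − 3/7 = 4/7.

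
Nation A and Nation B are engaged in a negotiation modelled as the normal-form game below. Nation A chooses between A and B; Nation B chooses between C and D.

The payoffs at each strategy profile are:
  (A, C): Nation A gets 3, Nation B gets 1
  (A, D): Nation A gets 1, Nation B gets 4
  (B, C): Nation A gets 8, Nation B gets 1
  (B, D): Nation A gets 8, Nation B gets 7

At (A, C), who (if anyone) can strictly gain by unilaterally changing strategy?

Both

Nation A at (A, C) earns 3; deviating to B yields 8 — a strict improvement.
Nation B earns 1; deviating to D yields 4 — a strict improvement.
Both Nation A and Nation B have strictly profitable deviations.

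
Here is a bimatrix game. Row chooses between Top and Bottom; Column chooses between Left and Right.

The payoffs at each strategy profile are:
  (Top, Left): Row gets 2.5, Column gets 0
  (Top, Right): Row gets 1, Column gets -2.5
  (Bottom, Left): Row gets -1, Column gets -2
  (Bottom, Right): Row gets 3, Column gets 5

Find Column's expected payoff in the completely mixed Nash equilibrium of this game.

-10/19

First find p, the probability Row plays Top, from Column's indifference between Left and Right: −2(1−p) = −2.5p + 5(1−p), giving p = 14/19.
Since Column is indifferent in equilibrium, Column's expected payoff equals the payoff from either column against (14/19, 5/19). Using Left: −2(5/19) = -10/19.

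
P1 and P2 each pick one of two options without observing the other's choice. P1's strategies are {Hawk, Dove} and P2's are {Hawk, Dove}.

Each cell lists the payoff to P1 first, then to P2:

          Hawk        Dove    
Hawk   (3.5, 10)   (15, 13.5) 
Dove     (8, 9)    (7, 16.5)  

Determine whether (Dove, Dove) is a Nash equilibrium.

No

At (Dove, Dove), P1 earns 7; switching to Hawk would give 15, so P1 would deviate.
P2 earns 16.5; switching to Hawk would give 9, so P2 has no profitable deviation.
Since at least one player can profitably deviate, this is not a Nash equilibrium.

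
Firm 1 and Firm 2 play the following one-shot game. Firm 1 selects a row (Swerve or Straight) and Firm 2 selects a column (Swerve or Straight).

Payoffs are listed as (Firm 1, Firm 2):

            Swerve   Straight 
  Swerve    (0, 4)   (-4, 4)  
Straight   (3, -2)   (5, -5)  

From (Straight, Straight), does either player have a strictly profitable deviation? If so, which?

Firm 1 at (Straight, Straight) earns 5; deviating to Swerve yields -4 — not better.
Firm 2 earns -5; deviating to Swerve yields -2 — a strict improvement.
Only Firm 2 has a strictly profitable deviation.

Firm 2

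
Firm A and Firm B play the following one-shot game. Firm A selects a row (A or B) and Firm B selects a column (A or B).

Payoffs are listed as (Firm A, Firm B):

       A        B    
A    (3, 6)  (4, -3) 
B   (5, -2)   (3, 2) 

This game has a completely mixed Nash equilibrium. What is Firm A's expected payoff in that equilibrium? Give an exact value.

First find q, the probability Firm B plays A, from Firm A's indifference between A and B: 3q + 4(1−q) = 5q + 3(1−q), giving q = 1/3.
Since Firm A is indifferent in equilibrium, Firm A's expected payoff equals the payoff from either row against (1/3, 2/3). Using A: 3(1/3) + 4(2/3) = 11/3.

11/3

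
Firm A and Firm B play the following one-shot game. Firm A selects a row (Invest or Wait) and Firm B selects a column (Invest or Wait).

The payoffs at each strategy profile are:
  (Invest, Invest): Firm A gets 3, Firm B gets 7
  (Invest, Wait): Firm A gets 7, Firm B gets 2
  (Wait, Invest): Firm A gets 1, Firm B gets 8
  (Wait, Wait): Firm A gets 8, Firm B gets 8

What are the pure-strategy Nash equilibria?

(Invest, Invest): Firm A gets 3 ≥ 1 from Wait, and Firm B gets 7 ≥ 2 from Wait — Nash equilibrium.
(Invest, Wait): Firm A prefers Wait (8 > 7); Firm B prefers Invest (7 > 2) — not an equilibrium.
(Wait, Invest): Firm A prefers Invest (3 > 1) — not an equilibrium.
(Wait, Wait): Firm A gets 8 ≥ 7 from Invest, and Firm B gets 8 ≥ 8 from Invest — Nash equilibrium.

(Invest, Invest) and (Wait, Wait)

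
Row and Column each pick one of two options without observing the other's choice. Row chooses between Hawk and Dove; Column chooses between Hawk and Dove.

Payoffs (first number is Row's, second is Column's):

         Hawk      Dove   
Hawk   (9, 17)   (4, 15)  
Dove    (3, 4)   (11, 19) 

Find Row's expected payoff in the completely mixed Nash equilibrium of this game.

87/13

First find q, the probability Column plays Hawk, from Row's indifference between Hawk and Dove: 9q + 4(1−q) = 3q + 11(1−q), giving q = 7/13.
Since Row is indifferent in equilibrium, Row's expected payoff equals the payoff from either row against (7/13, 6/13). Using Hawk: 9(7/13) + 4(6/13) = 87/13.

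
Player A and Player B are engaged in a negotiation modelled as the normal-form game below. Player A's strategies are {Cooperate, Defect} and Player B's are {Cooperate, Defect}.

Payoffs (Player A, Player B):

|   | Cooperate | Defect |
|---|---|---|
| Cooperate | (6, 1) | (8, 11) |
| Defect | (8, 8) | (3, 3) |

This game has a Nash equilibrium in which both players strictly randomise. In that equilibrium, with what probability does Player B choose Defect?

Let y be the probability that Player B plays Cooperate. In a completely mixed equilibrium, Player A must be indifferent between Cooperate and Defect.
Player A's expected payoff from Cooperate is 6y + 8(1−y); from Defect it is 8y + 3(1−y).
Setting these equal: −2y + 8 = 5y + 3, so y = 5/7.
Therefore Player B plays Defect with probability 1 − 5/7 = 2/7.

2/7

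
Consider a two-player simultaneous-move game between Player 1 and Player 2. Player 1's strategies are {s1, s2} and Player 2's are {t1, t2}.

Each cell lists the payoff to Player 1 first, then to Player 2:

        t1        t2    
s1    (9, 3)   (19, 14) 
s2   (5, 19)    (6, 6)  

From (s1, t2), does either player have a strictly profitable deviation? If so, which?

Neither

Player 1 at (s1, t2) earns 19; deviating to s2 yields 6 — not better.
Player 2 earns 14; deviating to t1 yields 3 — not better.
Neither player can strictly improve; the profile is a Nash equilibrium.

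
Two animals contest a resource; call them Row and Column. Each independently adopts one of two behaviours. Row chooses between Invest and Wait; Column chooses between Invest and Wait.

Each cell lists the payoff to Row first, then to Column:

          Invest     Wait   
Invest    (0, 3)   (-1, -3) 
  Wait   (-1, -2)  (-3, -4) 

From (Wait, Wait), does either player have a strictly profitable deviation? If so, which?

Row at (Wait, Wait) earns -3; deviating to Invest yields -1 — a strict improvement.
Column earns -4; deviating to Invest yields -2 — a strict improvement.
Both Row and Column have strictly profitable deviations.

Both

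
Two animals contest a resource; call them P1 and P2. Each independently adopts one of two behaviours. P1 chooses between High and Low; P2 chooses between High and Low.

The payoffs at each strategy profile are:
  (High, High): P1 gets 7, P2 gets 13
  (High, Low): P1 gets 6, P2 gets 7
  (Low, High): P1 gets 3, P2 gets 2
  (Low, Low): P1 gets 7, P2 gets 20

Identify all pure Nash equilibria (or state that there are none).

(High, High): P1 gets 7 ≥ 3 from Low, and P2 gets 13 ≥ 7 from Low — Nash equilibrium.
(High, Low): P1 prefers Low (7 > 6); P2 prefers High (13 > 7) — not an equilibrium.
(Low, High): P1 prefers High (7 > 3); P2 prefers Low (20 > 2) — not an equilibrium.
(Low, Low): P1 gets 7 ≥ 6 from High, and P2 gets 20 ≥ 2 from High — Nash equilibrium.

(High, High) and (Low, Low)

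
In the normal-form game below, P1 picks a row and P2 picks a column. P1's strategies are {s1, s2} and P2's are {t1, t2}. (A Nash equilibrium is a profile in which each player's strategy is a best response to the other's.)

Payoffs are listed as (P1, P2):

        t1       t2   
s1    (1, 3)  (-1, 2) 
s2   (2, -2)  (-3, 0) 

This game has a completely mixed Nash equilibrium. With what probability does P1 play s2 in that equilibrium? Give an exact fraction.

1/3

Let p be the probability that P1 plays s1. In a completely mixed equilibrium, P2 must be indifferent between t1 and t2.
P2's expected payoff from t1 is 3p − 2(1−p); from t2 it is 2p.
Setting these equal: 5p − 2 = 2p, so p = 2/3.
Therefore P1 plays s2 with probability 1 − 2/3 = 1/3.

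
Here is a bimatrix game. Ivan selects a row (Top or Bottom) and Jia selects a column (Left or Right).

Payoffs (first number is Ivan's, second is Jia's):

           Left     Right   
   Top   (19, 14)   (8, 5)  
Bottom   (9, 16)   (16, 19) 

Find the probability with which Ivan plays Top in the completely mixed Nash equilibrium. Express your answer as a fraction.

Let r be the probability that Ivan plays Top. In a completely mixed equilibrium, Jia must be indifferent between Left and Right.
Jia's expected payoff from Left is 14r + 16(1−r); from Right it is 5r + 19(1−r).
Setting these equal: −2r + 16 = −14r + 19, so r = 1/4.

1/4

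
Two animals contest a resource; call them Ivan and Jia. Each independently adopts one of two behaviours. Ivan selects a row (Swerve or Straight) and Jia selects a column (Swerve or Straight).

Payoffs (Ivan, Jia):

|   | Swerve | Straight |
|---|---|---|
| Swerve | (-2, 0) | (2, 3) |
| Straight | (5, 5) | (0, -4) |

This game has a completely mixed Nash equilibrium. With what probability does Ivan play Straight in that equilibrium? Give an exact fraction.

Let r be the probability that Ivan plays Swerve. In a completely mixed equilibrium, Jia must be indifferent between Swerve and Straight.
Jia's expected payoff from Swerve is 5(1−r); from Straight it is 3r − 4(1−r).
Setting these equal: −5r + 5 = 7r − 4, so r = 3/4.
Therefore Ivan plays Straight with probability 1 − 3/4 = 1/4.

1/4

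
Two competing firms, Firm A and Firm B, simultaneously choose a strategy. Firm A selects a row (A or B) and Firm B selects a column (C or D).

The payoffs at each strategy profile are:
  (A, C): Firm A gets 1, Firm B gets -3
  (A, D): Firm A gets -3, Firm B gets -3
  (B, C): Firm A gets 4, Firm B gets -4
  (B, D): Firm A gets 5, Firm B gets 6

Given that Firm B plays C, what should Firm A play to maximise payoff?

B

Against C, Firm A earns 1 from A and 4 from B.
So B is the best response.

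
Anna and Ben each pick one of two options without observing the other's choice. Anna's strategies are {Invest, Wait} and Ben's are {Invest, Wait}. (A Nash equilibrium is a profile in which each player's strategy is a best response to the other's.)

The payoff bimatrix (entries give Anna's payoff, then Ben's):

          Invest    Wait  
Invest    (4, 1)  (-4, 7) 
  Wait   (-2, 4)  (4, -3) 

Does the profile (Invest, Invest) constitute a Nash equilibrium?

No

At (Invest, Invest), Anna earns 4; switching to Wait would give -2, so Anna has no profitable deviation.
Ben earns 1; switching to Wait would give 7, so Ben would deviate.
Since at least one player can profitably deviate, this is not a Nash equilibrium.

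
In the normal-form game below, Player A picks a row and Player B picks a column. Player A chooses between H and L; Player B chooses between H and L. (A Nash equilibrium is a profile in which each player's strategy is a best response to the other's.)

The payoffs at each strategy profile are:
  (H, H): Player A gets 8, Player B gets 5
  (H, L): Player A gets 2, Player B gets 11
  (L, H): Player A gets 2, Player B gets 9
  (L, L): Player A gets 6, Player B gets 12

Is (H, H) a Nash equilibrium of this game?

At (H, H), Player A earns 8; switching to L would give 2, so Player A has no profitable deviation.
Player B earns 5; switching to L would give 11, so Player B would deviate.
Since at least one player can profitably deviate, this is not a Nash equilibrium.

No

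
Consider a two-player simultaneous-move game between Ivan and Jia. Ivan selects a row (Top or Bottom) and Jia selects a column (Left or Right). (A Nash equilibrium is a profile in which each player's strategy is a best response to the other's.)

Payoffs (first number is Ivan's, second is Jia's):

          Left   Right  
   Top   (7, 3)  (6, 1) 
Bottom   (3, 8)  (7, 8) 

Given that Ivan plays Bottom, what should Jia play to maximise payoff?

Against Bottom, Jia earns 8 from Left and 8 from Right.
So either strategy is a best response.

either — both Left and Right are best responses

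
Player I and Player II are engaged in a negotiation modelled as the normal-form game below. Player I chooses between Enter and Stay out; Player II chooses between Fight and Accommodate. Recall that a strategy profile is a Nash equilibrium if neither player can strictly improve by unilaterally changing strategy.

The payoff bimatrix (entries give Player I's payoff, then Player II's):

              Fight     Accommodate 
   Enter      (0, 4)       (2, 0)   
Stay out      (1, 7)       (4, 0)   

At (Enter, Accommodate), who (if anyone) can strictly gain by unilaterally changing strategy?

Both

Player I at (Enter, Accommodate) earns 2; deviating to Stay out yields 4 — a strict improvement.
Player II earns 0; deviating to Fight yields 4 — a strict improvement.
Both Player I and Player II have strictly profitable deviations.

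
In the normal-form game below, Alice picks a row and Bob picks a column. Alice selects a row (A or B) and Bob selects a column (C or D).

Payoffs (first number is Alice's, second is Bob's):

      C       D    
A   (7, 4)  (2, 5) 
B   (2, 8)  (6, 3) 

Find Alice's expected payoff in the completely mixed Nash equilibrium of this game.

First find q, the probability Bob plays C, from Alice's indifference between A and B: 7q + 2(1−q) = 2q + 6(1−q), giving q = 4/9.
Since Alice is indifferent in equilibrium, Alice's expected payoff equals the payoff from either row against (4/9, 5/9). Using A: 7(4/9) + 2(5/9) = 38/9.

38/9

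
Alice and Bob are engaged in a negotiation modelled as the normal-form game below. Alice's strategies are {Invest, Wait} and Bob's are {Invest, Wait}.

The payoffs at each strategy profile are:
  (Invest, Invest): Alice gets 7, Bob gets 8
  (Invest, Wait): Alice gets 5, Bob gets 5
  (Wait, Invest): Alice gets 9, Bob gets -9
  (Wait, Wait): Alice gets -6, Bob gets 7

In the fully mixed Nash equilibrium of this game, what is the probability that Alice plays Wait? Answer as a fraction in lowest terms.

Let p be the probability that Alice plays Invest. In a completely mixed equilibrium, Bob must be indifferent between Invest and Wait.
Bob's expected payoff from Invest is 8p − 9(1−p); from Wait it is 5p + 7(1−p).
Setting these equal: 17p − 9 = −2p + 7, so p = 16/19.
Therefore Alice plays Wait with probability 1 − 16/19 = 3/19.

3/19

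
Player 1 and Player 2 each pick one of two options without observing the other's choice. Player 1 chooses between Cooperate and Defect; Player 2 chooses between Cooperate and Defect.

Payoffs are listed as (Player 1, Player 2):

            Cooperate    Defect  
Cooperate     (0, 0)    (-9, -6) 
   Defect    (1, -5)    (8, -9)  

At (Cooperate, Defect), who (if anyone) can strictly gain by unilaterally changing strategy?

Player 1 at (Cooperate, Defect) earns -9; deviating to Defect yields 8 — a strict improvement.
Player 2 earns -6; deviating to Cooperate yields 0 — a strict improvement.
Both Player 1 and Player 2 have strictly profitable deviations.

Both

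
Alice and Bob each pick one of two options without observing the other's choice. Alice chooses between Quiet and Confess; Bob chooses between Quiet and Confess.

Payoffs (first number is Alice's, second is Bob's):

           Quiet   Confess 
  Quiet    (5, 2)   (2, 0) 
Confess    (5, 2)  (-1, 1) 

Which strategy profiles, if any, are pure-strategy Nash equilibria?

(Quiet, Quiet) and (Confess, Quiet)

(Quiet, Quiet): Alice gets 5 ≥ 5 from Confess, and Bob gets 2 ≥ 0 from Confess — Nash equilibrium.
(Quiet, Confess): Bob prefers Quiet (2 > 0) — not an equilibrium.
(Confess, Quiet): Alice gets 5 ≥ 5 from Quiet, and Bob gets 2 ≥ 1 from Confess — Nash equilibrium.
(Confess, Confess): Alice prefers Quiet (2 > -1); Bob prefers Quiet (2 > 1) — not an equilibrium.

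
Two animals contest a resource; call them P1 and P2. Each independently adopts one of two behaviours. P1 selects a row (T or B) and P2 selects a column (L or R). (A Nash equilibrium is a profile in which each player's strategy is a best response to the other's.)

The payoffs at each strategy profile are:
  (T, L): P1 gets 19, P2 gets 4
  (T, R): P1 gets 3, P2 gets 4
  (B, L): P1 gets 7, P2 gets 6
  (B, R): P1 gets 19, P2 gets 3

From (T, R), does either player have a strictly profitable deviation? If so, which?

P1 at (T, R) earns 3; deviating to B yields 19 — a strict improvement.
P2 earns 4; deviating to L yields 4 — not better.
Only P1 has a strictly profitable deviation.

P1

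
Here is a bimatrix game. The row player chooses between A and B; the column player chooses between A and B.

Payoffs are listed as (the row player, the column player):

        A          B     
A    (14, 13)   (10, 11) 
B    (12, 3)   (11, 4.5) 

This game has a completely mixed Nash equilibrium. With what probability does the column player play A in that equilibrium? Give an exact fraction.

1/3

Let y be the probability that the column player plays A. In a completely mixed equilibrium, the row player must be indifferent between A and B.
The row player's expected payoff from A is 14y + 10(1−y); from B it is 12y + 11(1−y).
Setting these equal: 4y + 10 = y + 11, so y = 1/3.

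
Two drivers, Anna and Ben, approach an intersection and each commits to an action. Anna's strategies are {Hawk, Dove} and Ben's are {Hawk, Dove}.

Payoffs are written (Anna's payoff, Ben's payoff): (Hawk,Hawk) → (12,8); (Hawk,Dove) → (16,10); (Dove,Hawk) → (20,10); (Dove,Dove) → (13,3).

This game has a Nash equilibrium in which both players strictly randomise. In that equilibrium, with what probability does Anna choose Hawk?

7/9

Let r be the probability that Anna plays Hawk. In a completely mixed equilibrium, Ben must be indifferent between Hawk and Dove.
Ben's expected payoff from Hawk is 8r + 10(1−r); from Dove it is 10r + 3(1−r).
Setting these equal: −2r + 10 = 7r + 3, so r = 7/9.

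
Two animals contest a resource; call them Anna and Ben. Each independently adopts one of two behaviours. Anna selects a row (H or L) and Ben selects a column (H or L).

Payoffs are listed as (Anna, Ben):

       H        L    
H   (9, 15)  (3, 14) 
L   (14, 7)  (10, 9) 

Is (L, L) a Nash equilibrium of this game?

At (L, L), Anna earns 10; switching to H would give 3, so Anna has no profitable deviation.
Ben earns 9; switching to H would give 7, so Ben has no profitable deviation.
Neither player can gain by a unilateral deviation, so this profile is a Nash equilibrium.

Yes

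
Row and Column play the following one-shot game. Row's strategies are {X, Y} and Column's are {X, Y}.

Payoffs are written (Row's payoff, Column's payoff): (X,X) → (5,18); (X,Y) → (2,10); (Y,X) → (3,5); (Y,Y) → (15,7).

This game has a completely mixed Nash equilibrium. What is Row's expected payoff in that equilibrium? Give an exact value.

23/5

First find q, the probability Column plays X, from Row's indifference between X and Y: 5q + 2(1−q) = 3q + 15(1−q), giving q = 13/15.
Since Row is indifferent in equilibrium, Row's expected payoff equals the payoff from either row against (13/15, 2/15). Using X: 5(13/15) + 2(2/15) = 23/5.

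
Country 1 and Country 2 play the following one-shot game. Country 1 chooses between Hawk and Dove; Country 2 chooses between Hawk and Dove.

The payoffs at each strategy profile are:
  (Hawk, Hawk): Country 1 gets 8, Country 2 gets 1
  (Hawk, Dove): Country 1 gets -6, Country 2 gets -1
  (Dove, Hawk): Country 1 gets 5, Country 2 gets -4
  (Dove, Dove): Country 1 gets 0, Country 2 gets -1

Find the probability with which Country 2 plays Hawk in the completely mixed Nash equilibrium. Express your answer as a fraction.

2/3

Let c be the probability that Country 2 plays Hawk. In a completely mixed equilibrium, Country 1 must be indifferent between Hawk and Dove.
Country 1's expected payoff from Hawk is 8c − 6(1−c); from Dove it is 5c.
Setting these equal: 14c − 6 = 5c, so c = 2/3.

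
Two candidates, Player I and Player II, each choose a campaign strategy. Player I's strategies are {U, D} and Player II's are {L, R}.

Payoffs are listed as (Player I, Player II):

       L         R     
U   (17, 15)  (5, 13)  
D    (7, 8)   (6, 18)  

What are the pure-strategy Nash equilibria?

(U, L): Player I gets 17 ≥ 7 from D, and Player II gets 15 ≥ 13 from R — Nash equilibrium.
(U, R): Player I prefers D (6 > 5); Player II prefers L (15 > 13) — not an equilibrium.
(D, L): Player I prefers U (17 > 7); Player II prefers R (18 > 8) — not an equilibrium.
(D, R): Player I gets 6 ≥ 5 from U, and Player II gets 18 ≥ 8 from L — Nash equilibrium.

(U, L) and (D, R)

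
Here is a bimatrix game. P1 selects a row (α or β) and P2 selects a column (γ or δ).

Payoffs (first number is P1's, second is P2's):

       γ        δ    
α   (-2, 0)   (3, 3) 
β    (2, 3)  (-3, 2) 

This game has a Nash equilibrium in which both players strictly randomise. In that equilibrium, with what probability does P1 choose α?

1/4

Let x be the probability that P1 plays α. In a completely mixed equilibrium, P2 must be indifferent between γ and δ.
P2's expected payoff from γ is 3(1−x); from δ it is 3x + 2(1−x).
Setting these equal: −3x + 3 = x + 2, so x = 1/4.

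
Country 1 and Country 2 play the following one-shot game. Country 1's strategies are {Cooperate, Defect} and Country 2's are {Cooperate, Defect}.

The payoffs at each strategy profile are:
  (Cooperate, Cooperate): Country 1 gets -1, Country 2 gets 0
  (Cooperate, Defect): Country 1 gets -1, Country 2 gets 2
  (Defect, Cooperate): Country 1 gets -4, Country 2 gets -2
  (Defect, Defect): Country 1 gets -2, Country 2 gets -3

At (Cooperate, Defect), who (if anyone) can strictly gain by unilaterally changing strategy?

Country 1 at (Cooperate, Defect) earns -1; deviating to Defect yields -2 — not better.
Country 2 earns 2; deviating to Cooperate yields 0 — not better.
Neither player can strictly improve; the profile is a Nash equilibrium.

Neither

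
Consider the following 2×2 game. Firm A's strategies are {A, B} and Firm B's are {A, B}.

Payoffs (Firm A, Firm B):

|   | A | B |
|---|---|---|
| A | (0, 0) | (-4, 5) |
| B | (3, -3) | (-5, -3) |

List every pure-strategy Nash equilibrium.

(A, B) and (B, A)

(A, A): Firm A prefers B (3 > 0); Firm B prefers B (5 > 0) — not an equilibrium.
(A, B): Firm A gets -4 ≥ -5 from B, and Firm B gets 5 ≥ 0 from A — Nash equilibrium.
(B, A): Firm A gets 3 ≥ 0 from A, and Firm B gets -3 ≥ -3 from B — Nash equilibrium.
(B, B): Firm A prefers A (-4 > -5) — not an equilibrium.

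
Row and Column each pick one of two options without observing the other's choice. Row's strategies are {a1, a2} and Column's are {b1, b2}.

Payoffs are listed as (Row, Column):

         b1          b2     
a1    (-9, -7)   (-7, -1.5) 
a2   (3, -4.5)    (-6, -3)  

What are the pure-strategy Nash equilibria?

(a2, b2)

(a1, b1): Row prefers a2 (3 > -9); Column prefers b2 (-1.5 > -7) — not an equilibrium.
(a1, b2): Row prefers a2 (-6 > -7) — not an equilibrium.
(a2, b1): Column prefers b2 (-3 > -4.5) — not an equilibrium.
(a2, b2): Row gets -6 ≥ -7 from a1, and Column gets -3 ≥ -4.5 from b1 — Nash equilibrium.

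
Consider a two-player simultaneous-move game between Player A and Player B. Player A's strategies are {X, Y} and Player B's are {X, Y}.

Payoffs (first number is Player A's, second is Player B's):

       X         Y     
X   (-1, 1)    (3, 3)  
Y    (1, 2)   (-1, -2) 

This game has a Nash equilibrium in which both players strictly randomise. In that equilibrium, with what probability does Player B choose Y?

Let q be the probability that Player B plays X. In a completely mixed equilibrium, Player A must be indifferent between X and Y.
Player A's expected payoff from X is −q + 3(1−q); from Y it is q − (1−q).
Setting these equal: −4q + 3 = 2q − 1, so q = 2/3.
Therefore Player B plays Y with probability 1 − 2/3 = 1/3.

1/3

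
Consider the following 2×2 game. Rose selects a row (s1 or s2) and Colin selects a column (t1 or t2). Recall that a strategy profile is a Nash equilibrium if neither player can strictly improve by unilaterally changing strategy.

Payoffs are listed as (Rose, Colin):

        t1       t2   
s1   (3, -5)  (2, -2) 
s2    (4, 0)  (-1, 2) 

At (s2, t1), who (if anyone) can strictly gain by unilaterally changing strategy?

Colin

Rose at (s2, t1) earns 4; deviating to s1 yields 3 — not better.
Colin earns 0; deviating to t2 yields 2 — a strict improvement.
Only Colin has a strictly profitable deviation.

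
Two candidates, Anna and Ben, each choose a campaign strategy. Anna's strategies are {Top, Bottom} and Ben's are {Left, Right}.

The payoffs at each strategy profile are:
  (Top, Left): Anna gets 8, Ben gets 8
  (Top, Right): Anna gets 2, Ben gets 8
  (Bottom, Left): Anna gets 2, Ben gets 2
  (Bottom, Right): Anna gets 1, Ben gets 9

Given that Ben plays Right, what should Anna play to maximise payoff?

Top

Against Right, Anna earns 2 from Top and 1 from Bottom.
So Top is the best response.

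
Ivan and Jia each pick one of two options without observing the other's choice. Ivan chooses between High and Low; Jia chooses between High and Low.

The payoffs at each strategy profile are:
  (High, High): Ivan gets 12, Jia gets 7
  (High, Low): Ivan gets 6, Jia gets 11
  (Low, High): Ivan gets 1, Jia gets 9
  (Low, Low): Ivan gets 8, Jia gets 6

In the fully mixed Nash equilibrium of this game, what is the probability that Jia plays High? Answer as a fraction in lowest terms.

Let y be the probability that Jia plays High. In a completely mixed equilibrium, Ivan must be indifferent between High and Low.
Ivan's expected payoff from High is 12y + 6(1−y); from Low it is y + 8(1−y).
Setting these equal: 6y + 6 = −7y + 8, so y = 2/13.

2/13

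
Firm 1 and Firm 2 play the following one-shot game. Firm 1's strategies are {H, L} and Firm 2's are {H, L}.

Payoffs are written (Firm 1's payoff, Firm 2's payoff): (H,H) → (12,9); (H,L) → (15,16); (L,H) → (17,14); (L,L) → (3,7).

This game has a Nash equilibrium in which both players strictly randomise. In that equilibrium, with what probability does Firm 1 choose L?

Let x be the probability that Firm 1 plays H. In a completely mixed equilibrium, Firm 2 must be indifferent between H and L.
Firm 2's expected payoff from H is 9x + 14(1−x); from L it is 16x + 7(1−x).
Setting these equal: −5x + 14 = 9x + 7, so x = 1/2.
Therefore Firm 1 plays L with probability 1 − 1/2 = 1/2.

1/2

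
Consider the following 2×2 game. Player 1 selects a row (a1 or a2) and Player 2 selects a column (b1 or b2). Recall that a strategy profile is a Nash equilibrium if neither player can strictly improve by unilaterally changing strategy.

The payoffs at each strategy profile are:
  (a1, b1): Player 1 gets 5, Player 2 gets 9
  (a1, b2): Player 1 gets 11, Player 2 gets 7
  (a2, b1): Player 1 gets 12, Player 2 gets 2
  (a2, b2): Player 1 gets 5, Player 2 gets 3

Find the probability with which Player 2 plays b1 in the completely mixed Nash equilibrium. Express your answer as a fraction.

Let c be the probability that Player 2 plays b1. In a completely mixed equilibrium, Player 1 must be indifferent between a1 and a2.
Player 1's expected payoff from a1 is 5c + 11(1−c); from a2 it is 12c + 5(1−c).
Setting these equal: −6c + 11 = 7c + 5, so c = 6/13.

6/13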